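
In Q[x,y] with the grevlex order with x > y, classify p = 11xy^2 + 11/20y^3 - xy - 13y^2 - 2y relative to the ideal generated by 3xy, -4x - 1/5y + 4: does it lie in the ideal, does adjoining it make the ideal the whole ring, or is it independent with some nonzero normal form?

First compute the reduced Gröbner basis of I by Buchberger's algorithm.
f_1 = 3xy, LT = xy.
f_2 = -4x - 1/5y + 4, LT = x.

S(f_1,f_2): lcm = xy. S = -1/20y^2 + y.
  leading term y^2: no divisor's leading term divides it; move -1/20y^2 to the remainder.
  leading term y: no divisor's leading term divides it; move y to the remainder.
  remainder -1/20y^2 + y ≠ 0; add h_3 = -1/20y^2 + y to the basis.

The other S-polynomials (S(f_1,h_3), S(f_2,h_3)) all reduce to 0 modulo the current basis, so we have a Gröbner basis.
Inter-reduce: drop elements whose leading term is divisible by another's, tail-reduce, and make monic.
Reduced Gröbner basis: {y^2 - 20y, x + 1/20y - 1}.
Label its elements g_1 = y^2 - 20y, g_2 = x + 1/20y - 1.

Reduce p = 11xy^2 + 11/20y^3 - xy - 13y^2 - 2y modulo G:
  leading term xy^2: subtract (11x)·g_1 from 11xy^2 + 11/20y^3 - xy - 13y^2 - 2y → 11/20y^3 + 219xy - 13y^2 - 2y
  leading term y^3: subtract (11/20y)·g_1 from 11/20y^3 + 219xy - 13y^2 - 2y → 219xy - 2y^2 - 2y
  leading term xy: subtract (219y)·g_2 from 219xy - 2y^2 - 2y → -259/20y^2 + 217y
  leading term y^2: subtract (-259/20)·g_1 from -259/20y^2 + 217y → -42y
  leading term y: no divisor's leading term divides it; move -42y to the remainder.
  normal form = -42y.
The normal form is nonzero, so p ∉ I. Since p minus its normal form lies in I, I + (p) = I + (r) where r = -42y; decide whether this ideal is the whole ring.
Run Buchberger on G together with r (pairs among the g_i already reduce to 0 since G is a Gröbner basis):
g_1 = y^2 - 20y, LT = y^2.
g_2 = x + 1/20y - 1, LT = x.
r = -42y, LT = y.

The S-polynomials (S(g_1,g_2), S(g_1,r), S(g_2,r)) all reduce to 0 modulo the current basis, so we have a Gröbner basis.
Inter-reduce: drop elements whose leading term is divisible by another's, tail-reduce, and make monic.
Reduced Gröbner basis: {x - 1, y}.
The reduced Gröbner basis of I + (p) is {x - 1, y} ≠ {1}, a proper ideal, so the enlarged system stays consistent: p is independent of I, with normal form -42y.

11xy^2 + 11/20y^3 - xy - 13y^2 - 2y is independent of I; its normal form modulo I is -42y.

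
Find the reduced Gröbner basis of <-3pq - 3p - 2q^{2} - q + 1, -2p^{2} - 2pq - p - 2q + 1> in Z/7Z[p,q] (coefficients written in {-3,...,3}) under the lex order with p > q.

G = {p^{2} + 3p - 3q^{2} + 3q + 1, pq + p + 3q^{2} - 2q + 2, q^{3} + 2q^{2} + 2q + 1}

The reduced Gröbner basis is the canonical form of the ideal for this ordering.

f_1 = -3pq - 3p - 2q^{2} - q + 1, LT = pq.
f_2 = -2p^{2} - 2pq - p - 2q + 1, LT = p^{2}.

S(f_1,f_2): lcm = p^{2}q. S = p^{2} + 2pq^{2} + pq + 2p - q^{2} - 3q.
  reduce S modulo (f_1, f_2):
  remainder q^{3} + 2q^{2} + 2q + 1 ≠ 0; add g_3 = q^{3} + 2q^{2} + 2q + 1 to the basis.

The other S-polynomials (S(f_1,g_3), S(f_2,g_3)) all reduce to 0 modulo the current basis, so we have a Gröbner basis.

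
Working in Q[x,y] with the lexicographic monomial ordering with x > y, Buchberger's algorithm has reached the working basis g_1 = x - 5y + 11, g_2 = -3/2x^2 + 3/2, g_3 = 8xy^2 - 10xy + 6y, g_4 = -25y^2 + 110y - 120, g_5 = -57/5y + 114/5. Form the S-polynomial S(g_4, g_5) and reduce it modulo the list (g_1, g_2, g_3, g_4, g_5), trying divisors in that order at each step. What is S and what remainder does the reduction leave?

lcm(LM(g_4), LM(g_5)) = y^2.
S = (lcm/LT(g_4))·g_4 − (lcm/LT(g_5))·g_5 = -12/5y + 24/5.
Reduce S modulo (g_1, g_2, g_3, g_4, g_5) in that order:
  leading term y: subtract (4/19)·g_5 from -12/5y + 24/5 → 0
The remainder is 0, so this S-polynomial contributes no new basis element.

S(g_4, g_5) = -12/5y + 24/5; remainder on division = 0.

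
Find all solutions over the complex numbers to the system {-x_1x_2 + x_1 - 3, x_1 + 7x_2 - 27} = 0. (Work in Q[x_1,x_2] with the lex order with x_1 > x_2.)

Compute a lex Gröbner basis by Buchberger's algorithm.
f_1 = -x_1x_2 + x_1 - 3, LT = x_1x_2.
f_2 = x_1 + 7x_2 - 27, LT = x_1.

S(f_1,f_2): lcm = x_1x_2. S = -x_1 - 7x_2^{2} + 27x_2 + 3.
  leading term x_1: subtract (-1)·f_2 from -x_1 - 7x_2^{2} + 27x_2 + 3 → -7x_2^{2} + 34x_2 - 24
  leading term x_2^{2}: no divisor's leading term divides it; move -7x_2^{2} to the remainder.
  leading term x_2: no divisor's leading term divides it; move 34x_2 to the remainder.
  leading term 1: no divisor's leading term divides it; move -24 to the remainder.
  remainder -7x_2^{2} + 34x_2 - 24 ≠ 0; add h_3 = -7x_2^{2} + 34x_2 - 24 to the basis.

S(f_1,h_3): lcm = x_1x_2^{2}. S = \tfrac{27}{7}x_1x_2 - \tfrac{24}{7}x_1 + 3x_2.
  leading term x_1x_2: subtract (-\tfrac{27}{7})·f_1 from \tfrac{27}{7}x_1x_2 - \tfrac{24}{7}x_1 + 3x_2 → \tfrac{3}{7}x_1 + 3x_2 - \tfrac{81}{7}
  leading term x_1: subtract (\tfrac{3}{7})·f_2 from \tfrac{3}{7}x_1 + 3x_2 - \tfrac{81}{7} → 0
  remainder 0.

S(f_2,h_3): leading monomials are coprime, so the S-polynomial reduces to 0 (Buchberger's first criterion).
Every S-polynomial of the final basis reduces to 0, so we have a Gröbner basis.
Inter-reduce: drop elements whose leading term is divisible by another's, tail-reduce, and make monic.
Reduced Gröbner basis: {x_1 + 7x_2 - 27, x_2^{2} - \tfrac{34}{7}x_2 + \tfrac{24}{7}}.

Elimination: the polynomial x_2^{2} - \tfrac{34}{7}x_2 + \tfrac{24}{7} lies in the elimination ideal for x_2, so x_2 ∈ {6/7, 4}. For each such x_2, the remaining basis elements (now univariate) give the rest of the solution.
  x_2 = 6/7: the earlier basis element becomes x_1 - 21 = 0, giving x_1 = 21 — point (21, 6/7).
  x_2 = 4: the earlier basis element becomes x_1 + 1 = 0, giving x_1 = -1 — point (-1, 4).

{(21, 6/7), (-1, 4)}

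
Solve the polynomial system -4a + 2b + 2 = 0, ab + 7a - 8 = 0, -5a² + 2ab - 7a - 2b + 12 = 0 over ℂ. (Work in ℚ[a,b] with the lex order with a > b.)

Compute a lex Gröbner basis by Buchberger's algorithm.
f_1 = -4a + 2b + 2, LT = a.
f_2 = ab + 7a - 8, LT = ab.
f_3 = -5a² + 2ab - 7a - 2b + 12, LT = a².

S(f_1,f_2): lcm = ab. S = -7a - ½b² - ½b + 8.
  leading term a: subtract (7/4)·f_1 from -7a - ½b² - ½b + 8 → -½b² - 4b + 9/2
  leading term b²: no divisor's leading term divides it; move -½b² to the remainder.
  leading term b: no divisor's leading term divides it; move -4b to the remainder.
  leading term 1: no divisor's leading term divides it; move 9/2 to the remainder.
  remainder -½b² - 4b + 9/2 ≠ 0; add h_4 = -½b² - 4b + 9/2 to the basis.

S(f_1,f_3): lcm = a². S = -1/10ab - 19/10a - ⅖b + 12/5.
  leading term ab: subtract (1/40b)·f_1 from -1/10ab - 19/10a - ⅖b + 12/5 → -19/10a - 1/20b² - 9/20b + 12/5
  leading term a: subtract (19/40)·f_1 from -19/10a - 1/20b² - 9/20b + 12/5 → -1/20b² - 7/5b + 29/20
  leading term b²: subtract (1/10)·h_4 from -1/20b² - 7/5b + 29/20 → -b + 1
  leading term b: no divisor's leading term divides it; move -b to the remainder.
  leading term 1: no divisor's leading term divides it; move 1 to the remainder.
  remainder -b + 1 ≠ 0; add h_5 = -b + 1 to the basis.

S(f_2,f_3): lcm = a²b. S = 7a² + ⅖ab² - 7/5ab - 8a - ⅖b² + 12/5b.
  leading term a²: subtract (-7/4a)·f_1 from 7a² + ⅖ab² - 7/5ab - 8a - ⅖b² + 12/5b → ⅖ab² + 21/10ab - 9/2a - ⅖b² + 12/5b
  leading term ab²: subtract (-1/10b²)·f_1 from ⅖ab² + 21/10ab - 9/2a - ⅖b² + 12/5b → 21/10ab - 9/2a + ⅕b³ - ⅕b² + 12/5b
  leading term ab: subtract (-21/40b)·f_1 from 21/10ab - 9/2a + ⅕b³ - ⅕b² + 12/5b → -9/2a + ⅕b³ + 17/20b² + 69/20b
  leading term a: subtract (9/8)·f_1 from -9/2a + ⅕b³ + 17/20b² + 69/20b → ⅕b³ + 17/20b² + 6/5b - 9/4
  leading term b³: subtract (-⅖b)·h_4 from ⅕b³ + 17/20b² + 6/5b - 9/4 → -¾b² + 3b - 9/4
  leading term b²: subtract (3/2)·h_4 from -¾b² + 3b - 9/4 → 9b - 9
  leading term b: subtract (-9)·h_5 from 9b - 9 → 0
  remainder 0.

S(f_1,h_4): leading monomials are coprime, so the S-polynomial reduces to 0 (Buchberger's first criterion).
S(f_2,h_4): lcm = ab². S = -ab + 9a - 8b.
  leading term ab: subtract (¼b)·f_1 from -ab + 9a - 8b → 9a - ½b² - 17/2b
  leading term a: subtract (-9/4)·f_1 from 9a - ½b² - 17/2b → -½b² - 4b + 9/2
  leading term b²: subtract (1)·h_4 from -½b² - 4b + 9/2 → 0
  remainder 0.

S(f_3,h_4): leading monomials are coprime, so the S-polynomial reduces to 0 (Buchberger's first criterion).
S(f_1,h_5): leading monomials are coprime, so the S-polynomial reduces to 0 (Buchberger's first criterion).
S(f_2,h_5): lcm = ab. S = 8a - 8.
  leading term a: subtract (-2)·f_1 from 8a - 8 → 4b - 4
  leading term b: subtract (-4)·h_5 from 4b - 4 → 0
  remainder 0.

S(f_3,h_5): leading monomials are coprime, so the S-polynomial reduces to 0 (Buchberger's first criterion).
S(h_4,h_5): lcm = b². S = 9b - 9.
  leading term b: subtract (-9)·h_5 from 9b - 9 → 0
  remainder 0.

Every S-polynomial of the final basis reduces to 0, so we have a Gröbner basis.
Inter-reduce: drop elements whose leading term is divisible by another's, tail-reduce, and make monic.
Reduced Gröbner basis: {a - 1, b - 1}.

Elimination: the polynomial b - 1 lies in the elimination ideal for b, so b ∈ {1}. For each such b, the remaining basis elements (now univariate) give the rest of the solution.
  b = 1: the earlier basis element becomes a - 1 = 0, giving a = 1 — point (1, 1).

{(1, 1)}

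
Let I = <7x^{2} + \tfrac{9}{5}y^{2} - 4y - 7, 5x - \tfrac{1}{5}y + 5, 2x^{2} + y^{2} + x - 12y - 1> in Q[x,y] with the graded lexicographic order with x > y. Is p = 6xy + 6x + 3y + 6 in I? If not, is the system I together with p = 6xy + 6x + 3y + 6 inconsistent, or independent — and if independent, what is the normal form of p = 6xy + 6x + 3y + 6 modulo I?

6xy + 6x + 3y + 6 lies in I (it reduces to 0).

First compute the reduced Gröbner basis of I by Buchberger's algorithm.
f_1 = 7x^{2} + \tfrac{9}{5}y^{2} - 4y - 7, LT = x^{2}.
f_2 = 5x - \tfrac{1}{5}y + 5, LT = x.
f_3 = 2x^{2} + y^{2} + x - 12y - 1, LT = x^{2}.

S(f_1,f_2): lcm = x^{2}. S = \tfrac{1}{25}xy + \tfrac{9}{35}y^{2} - x - \tfrac{4}{7}y - 1.
  reduce S modulo (f_1, f_2, f_3):
  remainder \tfrac{1132}{4375}y^{2} - \tfrac{114}{175}y ≠ 0; add h_4 = \tfrac{1132}{4375}y^{2} - \tfrac{114}{175}y to the basis.

S(f_1,f_3): lcm = x^{2}. S = -\tfrac{17}{70}y^{2} - \tfrac{1}{2}x + \tfrac{38}{7}y - \tfrac{1}{2}.
  reduce S modulo (f_1, f_2, f_3, h_4):
  remainder \tfrac{135759}{28300}y ≠ 0; add h_5 = \tfrac{135759}{28300}y to the basis.

The other S-polynomials (S(f_2,f_3), S(f_1,h_4), S(f_2,h_4), S(f_3,h_4), S(f_1,h_5), S(f_2,h_5), S(f_3,h_5), S(h_4,h_5)) all reduce to 0 modulo the current basis, so we have a Gröbner basis.
Inter-reduce: drop elements whose leading term is divisible by another's, tail-reduce, and make monic.
Reduced Gröbner basis: {x + 1, y}.
Label its elements g_1 = x + 1, g_2 = y.

Reduce p = 6xy + 6x + 3y + 6 modulo G:
  leading term xy: subtract (6y)·g_1 from 6xy + 6x + 3y + 6 → 6x - 3y + 6
  leading term x: subtract (6)·g_1 from 6x - 3y + 6 → -3y
  leading term y: subtract (-3)·g_2 from -3y → 0
  normal form = 0.
Since the normal form is 0, p ∈ I.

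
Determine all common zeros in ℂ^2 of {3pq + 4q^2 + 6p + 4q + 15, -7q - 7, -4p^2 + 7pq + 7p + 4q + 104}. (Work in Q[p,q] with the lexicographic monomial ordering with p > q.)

{(-5, -1)}

Compute a lex Gröbner basis by Buchberger's algorithm.
f_1 = 3pq + 6p + 4q^2 + 4q + 15, LT = pq.
f_2 = -7q - 7, LT = q.
f_3 = -4p^2 + 7pq + 7p + 4q + 104, LT = p^2.

S(f_1,f_2): lcm = pq. S = p + 4/3q^2 + 4/3q + 5.
  leading term p: no divisor's leading term divides it; move p to the remainder.
  leading term q^2: subtract (-4/21q)·f_2 from 4/3q^2 + 4/3q + 5 → 5
  leading term 1: no divisor's leading term divides it; move 5 to the remainder.
  remainder p + 5 ≠ 0; add h_4 = p + 5 to the basis.

The other S-polynomials (S(f_1,f_3), S(f_2,f_3), S(f_1,h_4), S(f_2,h_4), S(f_3,h_4)) all reduce to 0 modulo the current basis, so we have a Gröbner basis.
Inter-reduce: drop elements whose leading term is divisible by another's, tail-reduce, and make monic.
Reduced Gröbner basis: {p + 5, q + 1}.

The lex basis is triangular: the last element involves only q. Solving q + 1 = 0 gives q ∈ {-1}; substituting each value into the earlier elements determines the remaining variables.
  q = -1: the earlier basis element becomes p + 5 = 0, giving p = -5 — point (-5, -1).
Check: every point annihilates each of the original generators.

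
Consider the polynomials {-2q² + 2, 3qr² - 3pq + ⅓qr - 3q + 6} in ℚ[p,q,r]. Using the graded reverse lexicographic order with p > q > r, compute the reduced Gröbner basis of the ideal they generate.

G = {q² - 1, r² - p + 2q + 1/9r - 1}

f_1 = -2q² + 2, LT = q².
f_2 = 3qr² - 3pq + ⅓qr - 3q + 6, LT = qr².

S(f_1,f_2): lcm = q²r². S = pq² - 1/9q²r + q² - r² - 2q.
  leading term pq²: subtract (-½p)·f_1 from pq² - 1/9q²r + q² - r² - 2q → -1/9q²r + q² - r² + p - 2q
  leading term q²r: subtract (1/18r)·f_1 from -1/9q²r + q² - r² + p - 2q → q² - r² + p - 2q - 1/9r
  leading term q²: subtract (-½)·f_1 from q² - r² + p - 2q - 1/9r → -r² + p - 2q - 1/9r + 1
  leading term r²: no divisor's leading term divides it; move -r² to the remainder.
  leading term p: no divisor's leading term divides it; move p to the remainder.
  leading term q: no divisor's leading term divides it; move -2q to the remainder.
  leading term r: no divisor's leading term divides it; move -1/9r to the remainder.
  leading term 1: no divisor's leading term divides it; move 1 to the remainder.
  remainder -r² + p - 2q - 1/9r + 1 ≠ 0; add g_3 = -r² + p - 2q - 1/9r + 1 to the basis.

S(f_1,g_3): leading monomials are coprime, so the S-polynomial reduces to 0 (Buchberger's first criterion).
S(f_2,g_3): lcm = qr². S = -2q² + 2.
  leading term q²: subtract (1)·f_1 from -2q² + 2 → 0
  remainder 0.

Every S-polynomial of the final basis reduces to 0, so we have a Gröbner basis.
Inter-reduce: drop elements whose leading term is divisible by another's, tail-reduce, and make monic.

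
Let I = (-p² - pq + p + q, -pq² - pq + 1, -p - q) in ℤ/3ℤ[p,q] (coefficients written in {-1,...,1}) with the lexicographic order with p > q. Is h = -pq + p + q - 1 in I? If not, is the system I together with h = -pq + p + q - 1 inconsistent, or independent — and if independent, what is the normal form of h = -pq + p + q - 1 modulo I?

-pq + p + q - 1 is independent of I; its normal form modulo I is q² - 1.

First compute the reduced Gröbner basis of I by Buchberger's algorithm.
f_1 = -p² - pq + p + q, LT = p².
f_2 = -pq² - pq + 1, LT = pq².
f_3 = -p - q, LT = p.

S(f_1,f_2): lcm = p²q². S = -p²q + pq³ - pq² + p - q³.
  leading term p²q: subtract (q)·f_1 from -p²q + pq³ - pq² + p - q³ → pq³ - pq + p - q³ - q²
  leading term pq³: subtract (-q)·f_2 from pq³ - pq + p - q³ - q² → -pq² - pq + p - q³ - q² + q
  leading term pq²: subtract (1)·f_2 from -pq² - pq + p - q³ - q² + q → p - q³ - q² + q - 1
  leading term p: subtract (-1)·f_3 from p - q³ - q² + q - 1 → -q³ - q² - 1
  leading term q³: no divisor's leading term divides it; move -q³ to the remainder.
  leading term q²: no divisor's leading term divides it; move -q² to the remainder.
  leading term 1: no divisor's leading term divides it; move -1 to the remainder.
  remainder -q³ - q² - 1 ≠ 0; add k_4 = -q³ - q² - 1 to the basis.

S(f_1,f_3): lcm = p². S = -p - q.
  leading term p: subtract (1)·f_3 from -p - q → 0
  remainder 0.

S(f_2,f_3): lcm = pq². S = pq - q³ - 1.
  leading term pq: subtract (-q)·f_3 from pq - q³ - 1 → -q³ - q² - 1
  leading term q³: subtract (1)·k_4 from -q³ - q² - 1 → 0
  remainder 0.

S(f_1,k_4): leading monomials are coprime, so the S-polynomial reduces to 0 (Buchberger's first criterion).
S(f_2,k_4): lcm = pq³. S = -p - q.
  leading term p: subtract (1)·f_3 from -p - q → 0
  remainder 0.

S(f_3,k_4): leading monomials are coprime, so the S-polynomial reduces to 0 (Buchberger's first criterion).
Every S-polynomial of the final basis reduces to 0, so we have a Gröbner basis.
Inter-reduce: drop elements whose leading term is divisible by another's, tail-reduce, and make monic.
Reduced Gröbner basis: {p + q, q³ + q² + 1}.
Label its elements g_1 = p + q, g_2 = q³ + q² + 1.

Reduce h = -pq + p + q - 1 modulo G:
  leading term pq: subtract (-q)·g_1 from -pq + p + q - 1 → p + q² + q - 1
  leading term p: subtract (1)·g_1 from p + q² + q - 1 → q² - 1
  leading term q²: no divisor's leading term divides it; move q² to the remainder.
  leading term 1: no divisor's leading term divides it; move -1 to the remainder.
  normal form = q² - 1.
The normal form is nonzero, so h ∉ I. Since h minus its normal form lies in I, I + (h) = I + (r) where r = q² - 1; decide whether this ideal is the whole ring.
Run Buchberger on G together with r (pairs among the g_i already reduce to 0 since G is a Gröbner basis):
g_1 = p + q, LT = p.
g_2 = q³ + q² + 1, LT = q³.
r = q² - 1, LT = q².

S(g_1,g_2): leading monomials are coprime, so the S-polynomial reduces to 0 (Buchberger's first criterion).
S(g_1,r): leading monomials are coprime, so the S-polynomial reduces to 0 (Buchberger's first criterion).
S(g_2,r): lcm = q³. S = q² + q + 1.
  leading term q²: subtract (1)·r from q² + q + 1 → q - 1
  leading term q: no divisor's leading term divides it; move q to the remainder.
  leading term 1: no divisor's leading term divides it; move -1 to the remainder.
  remainder q - 1 ≠ 0; add m_4 = q - 1 to the basis.

S(g_1,m_4): leading monomials are coprime, so the S-polynomial reduces to 0 (Buchberger's first criterion).
S(g_2,m_4): lcm = q³. S = -q² + 1.
  leading term q²: subtract (-1)·r from -q² + 1 → 0
  remainder 0.

S(r,m_4): lcm = q². S = q - 1.
  leading term q: subtract (1)·m_4 from q - 1 → 0
  remainder 0.

Every S-polynomial of the final basis reduces to 0, so we have a Gröbner basis.
Inter-reduce: drop elements whose leading term is divisible by another's, tail-reduce, and make monic.
Reduced Gröbner basis: {p + 1, q - 1}.
The reduced Gröbner basis of I + (h) is {p + 1, q - 1} ≠ {1}, a proper ideal, so the enlarged system stays consistent: h is independent of I, with normal form q² - 1.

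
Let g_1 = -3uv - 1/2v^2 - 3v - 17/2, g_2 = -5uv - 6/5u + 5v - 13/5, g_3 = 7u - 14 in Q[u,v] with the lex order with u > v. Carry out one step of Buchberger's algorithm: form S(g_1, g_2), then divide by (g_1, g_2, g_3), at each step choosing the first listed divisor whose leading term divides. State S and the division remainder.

S(g_1, g_2) = -6/25u + 1/6v^2 + 2v + 347/150; remainder on division = 1/6v^2 + 2v + 11/6.

lcm(LM(g_1), LM(g_2)) = uv.
S = (lcm/LT(g_1))·g_1 − (lcm/LT(g_2))·g_2 = -6/25u + 1/6v^2 + 2v + 347/150.
Reduce S modulo (g_1, g_2, g_3) in that order:
  leading term u: subtract (-6/175)·g_3 from -6/25u + 1/6v^2 + 2v + 347/150 → 1/6v^2 + 2v + 11/6
  leading term v^2: no divisor's leading term divides it; move 1/6v^2 to the remainder.
  leading term v: no divisor's leading term divides it; move 2v to the remainder.
  leading term 1: no divisor's leading term divides it; move 11/6 to the remainder.
The remainder 1/6v^2 + 2v + 11/6 is nonzero, so it would be added as the next basis element.
An S-polynomial is built so that the two leading terms cancel; whether anything survives reduction is exactly the Gröbner-basis criterion.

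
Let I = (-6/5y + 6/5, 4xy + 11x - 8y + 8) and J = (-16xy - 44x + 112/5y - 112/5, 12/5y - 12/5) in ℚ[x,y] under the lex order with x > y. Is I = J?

Yes, the ideals are equal.

Since reduced Gröbner bases are canonical representatives of ideals under a given ordering, it suffices to compute and compare them.
Buchberger on the first generating set:
f_1 = -6/5y + 6/5, LT = y.
f_2 = 4xy + 11x - 8y + 8, LT = xy.

S(f_1,f_2): lcm = xy. S = -15/4x + 2y - 2.
  reduce S modulo (f_1, f_2):
  remainder -15/4x ≠ 0; add g_3 = -15/4x to the basis.

The other S-polynomials (S(f_1,g_3), S(f_2,g_3)) all reduce to 0 modulo the current basis, so we have a Gröbner basis.
Inter-reduce: drop elements whose leading term is divisible by another's, tail-reduce, and make monic.
Reduced Gröbner basis: {x, y - 1}.

Buchberger on the second generating set:
h_1 = -16xy - 44x + 112/5y - 112/5, LT = xy.
h_2 = 12/5y - 12/5, LT = y.

S(h_1,h_2): lcm = xy. S = 15/4x - 7/5y + 7/5.
  reduce S modulo (h_1, h_2):
  remainder 15/4x ≠ 0; add k_3 = 15/4x to the basis.

The other S-polynomials (S(h_1,k_3), S(h_2,k_3)) all reduce to 0 modulo the current basis, so we have a Gröbner basis.
Inter-reduce: drop elements whose leading term is divisible by another's, tail-reduce, and make monic.
Reduced Gröbner basis: {x, y - 1}.

The two bases agree; hence the ideals are identical.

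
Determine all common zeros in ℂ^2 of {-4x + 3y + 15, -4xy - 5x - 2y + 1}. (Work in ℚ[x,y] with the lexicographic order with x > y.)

Compute a lex Gröbner basis by Buchberger's algorithm.
f_1 = -4x + 3y + 15, LT = x.
f_2 = -4xy - 5x - 2y + 1, LT = xy.

S(f_1,f_2): lcm = xy. S = -5/4x - ¾y² - 17/4y + ¼.
  reduce S modulo (f_1, f_2):
  remainder -¾y² - 83/16y - 71/16 ≠ 0; add h_3 = -¾y² - 83/16y - 71/16 to the basis.

The other S-polynomials (S(f_1,h_3), S(f_2,h_3)) all reduce to 0 modulo the current basis, so we have a Gröbner basis.
Inter-reduce: drop elements whose leading term is divisible by another's, tail-reduce, and make monic.
Reduced Gröbner basis: {x - ¾y - 15/4, y² + 83/12y + 71/12}.

Elimination: the polynomial y² + 83/12y + 71/12 lies in the elimination ideal for y, so y ∈ {-71/12, -1}. For each such y, the remaining basis elements (now univariate) give the rest of the solution.
  y = -71/12: the earlier basis element becomes x + 11/16 = 0, giving x = -11/16 — point (-11/16, -71/12).
  y = -1: the earlier basis element becomes x - 3 = 0, giving x = 3 — point (3, -1).

{(-11/16, -71/12), (3, -1)}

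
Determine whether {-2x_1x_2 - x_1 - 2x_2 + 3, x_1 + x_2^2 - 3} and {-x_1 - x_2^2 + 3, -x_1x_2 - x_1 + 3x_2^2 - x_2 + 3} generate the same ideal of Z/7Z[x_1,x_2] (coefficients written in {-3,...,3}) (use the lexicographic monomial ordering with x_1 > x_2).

For a fixed monomial order, each ideal has a unique reduced Gröbner basis; comparing bases decides equality.
Buchberger on the first generating set:
f_1 = -2x_1x_2 - x_1 - 2x_2 + 3, LT = x_1x_2.
f_2 = x_1 + x_2^2 - 3, LT = x_1.

S(f_1,f_2): lcm = x_1x_2. S = -3x_1 - x_2^3 - 3x_2 + 2.
  leading term x_1: subtract (-3)·f_2 from -3x_1 - x_2^3 - 3x_2 + 2 → -x_2^3 + 3x_2^2 - 3x_2
  leading term x_2^3: no divisor's leading term divides it; move -x_2^3 to the remainder.
  leading term x_2^2: no divisor's leading term divides it; move 3x_2^2 to the remainder.
  leading term x_2: no divisor's leading term divides it; move -3x_2 to the remainder.
  remainder -x_2^3 + 3x_2^2 - 3x_2 ≠ 0; add g_3 = -x_2^3 + 3x_2^2 - 3x_2 to the basis.

S(f_1,g_3): lcm = x_1x_2^3. S = -3x_1x_2 + x_2^3 + 2x_2^2.
  leading term x_1x_2: subtract (-2)·f_1 from -3x_1x_2 + x_2^3 + 2x_2^2 → -2x_1 + x_2^3 + 2x_2^2 + 3x_2 - 1
  leading term x_1: subtract (-2)·f_2 from -2x_1 + x_2^3 + 2x_2^2 + 3x_2 - 1 → x_2^3 - 3x_2^2 + 3x_2
  leading term x_2^3: subtract (-1)·g_3 from x_2^3 - 3x_2^2 + 3x_2 → 0
  remainder 0.

S(f_2,g_3): leading monomials are coprime, so the S-polynomial reduces to 0 (Buchberger's first criterion).
Every S-polynomial of the final basis reduces to 0, so we have a Gröbner basis.
Inter-reduce: drop elements whose leading term is divisible by another's, tail-reduce, and make monic.
Reduced Gröbner basis: {x_1 + x_2^2 - 3, x_2^3 - 3x_2^2 + 3x_2}.

Buchberger on the second generating set:
h_1 = -x_1 - x_2^2 + 3, LT = x_1.
h_2 = -x_1x_2 - x_1 + 3x_2^2 - x_2 + 3, LT = x_1x_2.

S(h_1,h_2): lcm = x_1x_2. S = -x_1 + x_2^3 + 3x_2^2 + 3x_2 + 3.
  leading term x_1: subtract (1)·h_1 from -x_1 + x_2^3 + 3x_2^2 + 3x_2 + 3 → x_2^3 - 3x_2^2 + 3x_2
  leading term x_2^3: no divisor's leading term divides it; move x_2^3 to the remainder.
  leading term x_2^2: no divisor's leading term divides it; move -3x_2^2 to the remainder.
  leading term x_2: no divisor's leading term divides it; move 3x_2 to the remainder.
  remainder x_2^3 - 3x_2^2 + 3x_2 ≠ 0; add k_3 = x_2^3 - 3x_2^2 + 3x_2 to the basis.

S(h_1,k_3): leading monomials are coprime, so the S-polynomial reduces to 0 (Buchberger's first criterion).
S(h_2,k_3): lcm = x_1x_2^3. S = -3x_1x_2^2 - 3x_1x_2 - 3x_2^4 + x_2^3 - 3x_2^2.
  leading term x_1x_2^2: subtract (3x_2^2)·h_1 from -3x_1x_2^2 - 3x_1x_2 - 3x_2^4 + x_2^3 - 3x_2^2 → -3x_1x_2 + x_2^3 + 2x_2^2
  leading term x_1x_2: subtract (3x_2)·h_1 from -3x_1x_2 + x_2^3 + 2x_2^2 → -3x_2^3 + 2x_2^2 - 2x_2
  leading term x_2^3: subtract (-3)·k_3 from -3x_2^3 + 2x_2^2 - 2x_2 → 0
  remainder 0.

Every S-polynomial of the final basis reduces to 0, so we have a Gröbner basis.
Inter-reduce: drop elements whose leading term is divisible by another's, tail-reduce, and make monic.
Reduced Gröbner basis: {x_1 + x_2^2 - 3, x_2^3 - 3x_2^2 + 3x_2}.

The two bases agree; hence the ideals are identical.

Yes, the ideals are equal.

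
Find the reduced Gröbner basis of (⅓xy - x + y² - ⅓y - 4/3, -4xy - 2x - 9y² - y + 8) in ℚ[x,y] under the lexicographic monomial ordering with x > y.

This is the nonlinear analogue of row-reducing a linear system.

f_1 = ⅓xy - x + y² - ⅓y - 4/3, LT = xy.
f_2 = -4xy - 2x - 9y² - y + 8, LT = xy.

S(f_1,f_2): lcm = xy. S = -7/2x + ¾y² - 5/4y - 2.
  leading term x: no divisor's leading term divides it; move -7/2x to the remainder.
  leading term y²: no divisor's leading term divides it; move ¾y² to the remainder.
  leading term y: no divisor's leading term divides it; move -5/4y to the remainder.
  leading term 1: no divisor's leading term divides it; move -2 to the remainder.
  remainder -7/2x + ¾y² - 5/4y - 2 ≠ 0; add g_3 = -7/2x + ¾y² - 5/4y - 2 to the basis.

S(f_1,g_3): lcm = xy. S = -3x + 3/14y³ + 37/14y² - 11/7y - 4.
  leading term x: subtract (6/7)·g_3 from -3x + 3/14y³ + 37/14y² - 11/7y - 4 → 3/14y³ + 2y² - ½y - 16/7
  leading term y³: no divisor's leading term divides it; move 3/14y³ to the remainder.
  leading term y²: no divisor's leading term divides it; move 2y² to the remainder.
  leading term y: no divisor's leading term divides it; move -½y to the remainder.
  leading term 1: no divisor's leading term divides it; move -16/7 to the remainder.
  remainder 3/14y³ + 2y² - ½y - 16/7 ≠ 0; add g_4 = 3/14y³ + 2y² - ½y - 16/7 to the basis.

The other S-polynomials (S(f_2,g_3), S(f_1,g_4), S(f_2,g_4), S(g_3,g_4)) all reduce to 0 modulo the current basis, so we have a Gröbner basis.
Inter-reduce: drop elements whose leading term is divisible by another's, tail-reduce, and make monic.

G = {x - 3/14y² + 5/14y + 4/7, y³ + 28/3y² - 7/3y - 32/3}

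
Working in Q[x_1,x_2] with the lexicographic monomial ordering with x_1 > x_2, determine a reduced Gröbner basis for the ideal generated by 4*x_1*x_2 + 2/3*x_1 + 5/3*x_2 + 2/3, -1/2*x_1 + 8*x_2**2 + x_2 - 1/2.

G = {x_1 - 16*x_2**2 - 2*x_2 + 1, x_2**3 + 7/24*x_2**2 - 1/64*x_2}

Buchberger's algorithm terminates because the ascending chain of leading-term ideals stabilizes.

f_1 = 4*x_1*x_2 + 2/3*x_1 + 5/3*x_2 + 2/3, LT = x_1*x_2.
f_2 = -1/2*x_1 + 8*x_2**2 + x_2 - 1/2, LT = x_1.

S(f_1,f_2): lcm = x_1*x_2. S = 1/6*x_1 + 16*x_2**3 + 2*x_2**2 - 7/12*x_2 + 1/6.
  leading term x_1: subtract (-1/3)·f_2 from 1/6*x_1 + 16*x_2**3 + 2*x_2**2 - 7/12*x_2 + 1/6 → 16*x_2**3 + 14/3*x_2**2 - 1/4*x_2
  leading term x_2**3: no divisor's leading term divides it; move 16*x_2**3 to the remainder.
  leading term x_2**2: no divisor's leading term divides it; move 14/3*x_2**2 to the remainder.
  leading term x_2: no divisor's leading term divides it; move -1/4*x_2 to the remainder.
  remainder 16*x_2**3 + 14/3*x_2**2 - 1/4*x_2 ≠ 0; add g_3 = 16*x_2**3 + 14/3*x_2**2 - 1/4*x_2 to the basis.

S(f_1,g_3): lcm = x_1*x_2**3. S = -1/8*x_1*x_2**2 + 1/64*x_1*x_2 + 5/12*x_2**3 + 1/6*x_2**2.
  leading term x_1*x_2**2: subtract (-1/32*x_2)·f_1 from -1/8*x_1*x_2**2 + 1/64*x_1*x_2 + 5/12*x_2**3 + 1/6*x_2**2 → 7/192*x_1*x_2 + 5/12*x_2**3 + 7/32*x_2**2 + 1/48*x_2
  leading term x_1*x_2: subtract (7/768)·f_1 from 7/192*x_1*x_2 + 5/12*x_2**3 + 7/32*x_2**2 + 1/48*x_2 → -7/1152*x_1 + 5/12*x_2**3 + 7/32*x_2**2 + 13/2304*x_2 - 7/1152
  leading term x_1: subtract (7/576)·f_2 from -7/1152*x_1 + 5/12*x_2**3 + 7/32*x_2**2 + 13/2304*x_2 - 7/1152 → 5/12*x_2**3 + 35/288*x_2**2 - 5/768*x_2
  leading term x_2**3: subtract (5/192)·g_3 from 5/12*x_2**3 + 35/288*x_2**2 - 5/768*x_2 → 0
  remainder 0.

S(f_2,g_3): leading monomials are coprime, so the S-polynomial reduces to 0 (Buchberger's first criterion).
Every S-polynomial of the final basis reduces to 0, so we have a Gröbner basis.
Inter-reduce: drop elements whose leading term is divisible by another's, tail-reduce, and make monic.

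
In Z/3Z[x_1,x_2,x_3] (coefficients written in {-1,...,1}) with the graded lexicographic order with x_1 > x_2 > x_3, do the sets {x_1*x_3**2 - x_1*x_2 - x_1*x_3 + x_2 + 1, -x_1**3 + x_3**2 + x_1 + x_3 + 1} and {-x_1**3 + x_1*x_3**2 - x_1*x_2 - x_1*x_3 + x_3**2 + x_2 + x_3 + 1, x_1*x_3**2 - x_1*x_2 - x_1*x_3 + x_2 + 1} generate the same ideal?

No, the ideals differ.

Equality of ideals is decidable: compute both reduced Gröbner bases (unique for the ordering) and check whether they agree.
Buchberger on the first generating set:
f_1 = x_1*x_3**2 - x_1*x_2 - x_1*x_3 + x_2 + 1, LT = x_1*x_3**2.
f_2 = -x_1**3 + x_3**2 + x_1 + x_3 + 1, LT = x_1**3.

S(f_1,f_2): lcm = x_1**3*x_3**2. S = -x_1**3*x_2 - x_1**3*x_3 + x_3**4 + x_1**2*x_2 + x_1*x_3**2 + x_3**3 + x_1**2 + x_3**2.
  leading term x_1**3*x_2: subtract (x_2)·f_2 from -x_1**3*x_2 - x_1**3*x_3 + x_3**4 + x_1**2*x_2 + x_1*x_3**2 + x_3**3 + x_1**2 + x_3**2 → -x_1**3*x_3 + x_3**4 + x_1**2*x_2 + x_1*x_3**2 - x_2*x_3**2 + x_3**3 + x_1**2 - x_1*x_2 - x_2*x_3 + x_3**2 - x_2
  leading term x_1**3*x_3: subtract (x_3)·f_2 from -x_1**3*x_3 + x_3**4 + x_1**2*x_2 + x_1*x_3**2 - x_2*x_3**2 + x_3**3 + x_1**2 - x_1*x_2 - x_2*x_3 + x_3**2 - x_2 → x_3**4 + x_1**2*x_2 + x_1*x_3**2 - x_2*x_3**2 + x_1**2 - x_1*x_2 - x_1*x_3 - x_2*x_3 - x_2 - x_3
  leading term x_3**4: no divisor's leading term divides it; move x_3**4 to the remainder.
  leading term x_1**2*x_2: no divisor's leading term divides it; move x_1**2*x_2 to the remainder.
  leading term x_1*x_3**2: subtract (1)·f_1 from x_1*x_3**2 - x_2*x_3**2 + x_1**2 - x_1*x_2 - x_1*x_3 - x_2*x_3 - x_2 - x_3 → -x_2*x_3**2 + x_1**2 - x_2*x_3 + x_2 - x_3 - 1
  leading term x_2*x_3**2: no divisor's leading term divides it; move -x_2*x_3**2 to the remainder.
  leading term x_1**2: no divisor's leading term divides it; move x_1**2 to the remainder.
  leading term x_2*x_3: no divisor's leading term divides it; move -x_2*x_3 to the remainder.
  leading term x_2: no divisor's leading term divides it; move x_2 to the remainder.
  leading term x_3: no divisor's leading term divides it; move -x_3 to the remainder.
  leading term 1: no divisor's leading term divides it; move -1 to the remainder.
  remainder x_3**4 + x_1**2*x_2 - x_2*x_3**2 + x_1**2 - x_2*x_3 + x_2 - x_3 - 1 ≠ 0; add g_3 = x_3**4 + x_1**2*x_2 - x_2*x_3**2 + x_1**2 - x_2*x_3 + x_2 - x_3 - 1 to the basis.

The other S-polynomials (S(f_1,g_3), S(f_2,g_3)) all reduce to 0 modulo the current basis, so we have a Gröbner basis.
Inter-reduce: drop elements whose leading term is divisible by another's, tail-reduce, and make monic.
Reduced Gröbner basis: {x_3**4 + x_1**2*x_2 - x_2*x_3**2 + x_1**2 - x_2*x_3 + x_2 - x_3 - 1, x_1**3 - x_3**2 - x_1 - x_3 - 1, x_1*x_3**2 - x_1*x_2 - x_1*x_3 + x_2 + 1}.

Buchberger on the second generating set:
h_1 = -x_1**3 + x_1*x_3**2 - x_1*x_2 - x_1*x_3 + x_3**2 + x_2 + x_3 + 1, LT = x_1**3.
h_2 = x_1*x_3**2 - x_1*x_2 - x_1*x_3 + x_2 + 1, LT = x_1*x_3**2.

S(h_1,h_2): lcm = x_1**3*x_3**2. S = -x_1*x_3**4 + x_1**3*x_2 + x_1**3*x_3 + x_1*x_2*x_3**2 + x_1*x_3**3 - x_3**4 - x_1**2*x_2 - x_2*x_3**2 - x_3**3 - x_1**2 - x_3**2.
  leading term x_1*x_3**4: subtract (-x_3**2)·h_2 from -x_1*x_3**4 + x_1**3*x_2 + x_1**3*x_3 + x_1*x_2*x_3**2 + x_1*x_3**3 - x_3**4 - x_1**2*x_2 - x_2*x_3**2 - x_3**3 - x_1**2 - x_3**2 → x_1**3*x_2 + x_1**3*x_3 - x_3**4 - x_1**2*x_2 - x_3**3 - x_1**2
  leading term x_1**3*x_2: subtract (-x_2)·h_1 from x_1**3*x_2 + x_1**3*x_3 - x_3**4 - x_1**2*x_2 - x_3**3 - x_1**2 → x_1**3*x_3 + x_1*x_2*x_3**2 - x_3**4 - x_1**2*x_2 - x_1*x_2**2 - x_1*x_2*x_3 + x_2*x_3**2 - x_3**3 - x_1**2 + x_2**2 + x_2*x_3 + x_2
  leading term x_1**3*x_3: subtract (-x_3)·h_1 from x_1**3*x_3 + x_1*x_2*x_3**2 - x_3**4 - x_1**2*x_2 - x_1*x_2**2 - x_1*x_2*x_3 + x_2*x_3**2 - x_3**3 - x_1**2 + x_2**2 + x_2*x_3 + x_2 → x_1*x_2*x_3**2 + x_1*x_3**3 - x_3**4 - x_1**2*x_2 - x_1*x_2**2 + x_1*x_2*x_3 - x_1*x_3**2 + x_2*x_3**2 - x_1**2 + x_2**2 - x_2*x_3 + x_3**2 + x_2 + x_3
  leading term x_1*x_2*x_3**2: subtract (x_2)·h_2 from x_1*x_2*x_3**2 + x_1*x_3**3 - x_3**4 - x_1**2*x_2 - x_1*x_2**2 + x_1*x_2*x_3 - x_1*x_3**2 + x_2*x_3**2 - x_1**2 + x_2**2 - x_2*x_3 + x_3**2 + x_2 + x_3 → x_1*x_3**3 - x_3**4 - x_1**2*x_2 - x_1*x_2*x_3 - x_1*x_3**2 + x_2*x_3**2 - x_1**2 - x_2*x_3 + x_3**2 + x_3
  leading term x_1*x_3**3: subtract (x_3)·h_2 from x_1*x_3**3 - x_3**4 - x_1**2*x_2 - x_1*x_2*x_3 - x_1*x_3**2 + x_2*x_3**2 - x_1**2 - x_2*x_3 + x_3**2 + x_3 → -x_3**4 - x_1**2*x_2 + x_2*x_3**2 - x_1**2 + x_2*x_3 + x_3**2
  leading term x_3**4: no divisor's leading term divides it; move -x_3**4 to the remainder.
  leading term x_1**2*x_2: no divisor's leading term divides it; move -x_1**2*x_2 to the remainder.
  leading term x_2*x_3**2: no divisor's leading term divides it; move x_2*x_3**2 to the remainder.
  leading term x_1**2: no divisor's leading term divides it; move -x_1**2 to the remainder.
  leading term x_2*x_3: no divisor's leading term divides it; move x_2*x_3 to the remainder.
  leading term x_3**2: no divisor's leading term divides it; move x_3**2 to the remainder.
  remainder -x_3**4 - x_1**2*x_2 + x_2*x_3**2 - x_1**2 + x_2*x_3 + x_3**2 ≠ 0; add k_3 = -x_3**4 - x_1**2*x_2 + x_2*x_3**2 - x_1**2 + x_2*x_3 + x_3**2 to the basis.

The other S-polynomials (S(h_1,k_3), S(h_2,k_3)) all reduce to 0 modulo the current basis, so we have a Gröbner basis.
Inter-reduce: drop elements whose leading term is divisible by another's, tail-reduce, and make monic.
Reduced Gröbner basis: {x_3**4 + x_1**2*x_2 - x_2*x_3**2 + x_1**2 - x_2*x_3 - x_3**2, x_1**3 - x_3**2 - x_3, x_1*x_3**2 - x_1*x_2 - x_1*x_3 + x_2 + 1}.

Since the reduced bases disagree, the two ideals are not the same.
The same test decides containment: I ⊆ J iff every generator of I reduces to 0 modulo a Gröbner basis of J.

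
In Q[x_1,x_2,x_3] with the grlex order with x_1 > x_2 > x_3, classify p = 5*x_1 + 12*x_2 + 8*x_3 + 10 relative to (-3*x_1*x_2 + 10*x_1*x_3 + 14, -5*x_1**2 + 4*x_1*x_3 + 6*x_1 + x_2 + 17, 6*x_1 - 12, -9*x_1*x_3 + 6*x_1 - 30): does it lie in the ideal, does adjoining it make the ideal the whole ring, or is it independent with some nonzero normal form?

5*x_1 + 12*x_2 + 8*x_3 + 10 lies in I (it reduces to 0).

First compute the reduced Gröbner basis of I by Buchberger's algorithm.
f_1 = -3*x_1*x_2 + 10*x_1*x_3 + 14, LT = x_1*x_2.
f_2 = -5*x_1**2 + 4*x_1*x_3 + 6*x_1 + x_2 + 17, LT = x_1**2.
f_3 = 6*x_1 - 12, LT = x_1.
f_4 = -9*x_1*x_3 + 6*x_1 - 30, LT = x_1*x_3.

S(f_1,f_2): lcm = x_1**2*x_2. S = -10/3*x_1**2*x_3 + 4/5*x_1*x_2*x_3 + 6/5*x_1*x_2 + 1/5*x_2**2 - 14/3*x_1 + 17/5*x_2.
  leading term x_1**2*x_3: subtract (2/3*x_3)·f_2 from -10/3*x_1**2*x_3 + 4/5*x_1*x_2*x_3 + 6/5*x_1*x_2 + 1/5*x_2**2 - 14/3*x_1 + 17/5*x_2 → 4/5*x_1*x_2*x_3 - 8/3*x_1*x_3**2 + 6/5*x_1*x_2 - 4*x_1*x_3 + 1/5*x_2**2 - 2/3*x_2*x_3 - 14/3*x_1 + 17/5*x_2 - 34/3*x_3
  leading term x_1*x_2*x_3: subtract (-4/15*x_3)·f_1 from 4/5*x_1*x_2*x_3 - 8/3*x_1*x_3**2 + 6/5*x_1*x_2 - 4*x_1*x_3 + 1/5*x_2**2 - 2/3*x_2*x_3 - 14/3*x_1 + 17/5*x_2 - 34/3*x_3 → 6/5*x_1*x_2 - 4*x_1*x_3 + 1/5*x_2**2 - 2/3*x_2*x_3 - 14/3*x_1 + 17/5*x_2 - 38/5*x_3
  leading term x_1*x_2: subtract (-2/5)·f_1 from 6/5*x_1*x_2 - 4*x_1*x_3 + 1/5*x_2**2 - 2/3*x_2*x_3 - 14/3*x_1 + 17/5*x_2 - 38/5*x_3 → 1/5*x_2**2 - 2/3*x_2*x_3 - 14/3*x_1 + 17/5*x_2 - 38/5*x_3 + 28/5
  leading term x_2**2: no divisor's leading term divides it; move 1/5*x_2**2 to the remainder.
  leading term x_2*x_3: no divisor's leading term divides it; move -2/3*x_2*x_3 to the remainder.
  leading term x_1: subtract (-7/9)·f_3 from -14/3*x_1 + 17/5*x_2 - 38/5*x_3 + 28/5 → 17/5*x_2 - 38/5*x_3 - 56/15
  leading term x_2: no divisor's leading term divides it; move 17/5*x_2 to the remainder.
  leading term x_3: no divisor's leading term divides it; move -38/5*x_3 to the remainder.
  leading term 1: no divisor's leading term divides it; move -56/15 to the remainder.
  remainder 1/5*x_2**2 - 2/3*x_2*x_3 + 17/5*x_2 - 38/5*x_3 - 56/15 ≠ 0; add h_5 = 1/5*x_2**2 - 2/3*x_2*x_3 + 17/5*x_2 - 38/5*x_3 - 56/15 to the basis.

S(f_1,f_3): lcm = x_1*x_2. S = -10/3*x_1*x_3 + 2*x_2 - 14/3.
  leading term x_1*x_3: subtract (-5/9*x_3)·f_3 from -10/3*x_1*x_3 + 2*x_2 - 14/3 → 2*x_2 - 20/3*x_3 - 14/3
  leading term x_2: no divisor's leading term divides it; move 2*x_2 to the remainder.
  leading term x_3: no divisor's leading term divides it; move -20/3*x_3 to the remainder.
  leading term 1: no divisor's leading term divides it; move -14/3 to the remainder.
  remainder 2*x_2 - 20/3*x_3 - 14/3 ≠ 0; add h_6 = 2*x_2 - 20/3*x_3 - 14/3 to the basis.

S(f_1,f_4): lcm = x_1*x_2*x_3. S = -10/3*x_1*x_3**2 + 2/3*x_1*x_2 - 10/3*x_2 - 14/3*x_3.
  leading term x_1*x_3**2: subtract (-5/9*x_3**2)·f_3 from -10/3*x_1*x_3**2 + 2/3*x_1*x_2 - 10/3*x_2 - 14/3*x_3 → 2/3*x_1*x_2 - 20/3*x_3**2 - 10/3*x_2 - 14/3*x_3
  leading term x_1*x_2: subtract (-2/9)·f_1 from 2/3*x_1*x_2 - 20/3*x_3**2 - 10/3*x_2 - 14/3*x_3 → 20/9*x_1*x_3 - 20/3*x_3**2 - 10/3*x_2 - 14/3*x_3 + 28/9
  leading term x_1*x_3: subtract (10/27*x_3)·f_3 from 20/9*x_1*x_3 - 20/3*x_3**2 - 10/3*x_2 - 14/3*x_3 + 28/9 → -20/3*x_3**2 - 10/3*x_2 - 2/9*x_3 + 28/9
  leading term x_3**2: no divisor's leading term divides it; move -20/3*x_3**2 to the remainder.
  leading term x_2: subtract (-5/3)·h_6 from -10/3*x_2 - 2/9*x_3 + 28/9 → -34/3*x_3 - 14/3
  leading term x_3: no divisor's leading term divides it; move -34/3*x_3 to the remainder.
  leading term 1: no divisor's leading term divides it; move -14/3 to the remainder.
  remainder -20/3*x_3**2 - 34/3*x_3 - 14/3 ≠ 0; add h_7 = -20/3*x_3**2 - 34/3*x_3 - 14/3 to the basis.

S(f_2,f_3): lcm = x_1**2. S = -4/5*x_1*x_3 + 4/5*x_1 - 1/5*x_2 - 17/5.
  leading term x_1*x_3: subtract (-2/15*x_3)·f_3 from -4/5*x_1*x_3 + 4/5*x_1 - 1/5*x_2 - 17/5 → 4/5*x_1 - 1/5*x_2 - 8/5*x_3 - 17/5
  leading term x_1: subtract (2/15)·f_3 from 4/5*x_1 - 1/5*x_2 - 8/5*x_3 - 17/5 → -1/5*x_2 - 8/5*x_3 - 9/5
  leading term x_2: subtract (-1/10)·h_6 from -1/5*x_2 - 8/5*x_3 - 9/5 → -34/15*x_3 - 34/15
  leading term x_3: no divisor's leading term divides it; move -34/15*x_3 to the remainder.
  leading term 1: no divisor's leading term divides it; move -34/15 to the remainder.
  remainder -34/15*x_3 - 34/15 ≠ 0; add h_8 = -34/15*x_3 - 34/15 to the basis.

The other S-polynomials (S(f_2,f_4), S(f_3,f_4), S(f_1,h_5), S(f_2,h_5), S(f_3,h_5), S(f_4,h_5), S(f_1,h_6), S(f_2,h_6), S(f_3,h_6), S(f_4,h_6), S(h_5,h_6), S(f_1,h_7), S(f_2,h_7), S(f_3,h_7), S(f_4,h_7), S(h_5,h_7), S(h_6,h_7), S(f_1,h_8), S(f_2,h_8), S(f_3,h_8), S(f_4,h_8), S(h_5,h_8), S(h_6,h_8), S(h_7,h_8)) all reduce to 0 modulo the current basis, so we have a Gröbner basis.
Inter-reduce: drop elements whose leading term is divisible by another's, tail-reduce, and make monic.
Reduced Gröbner basis: {x_1 - 2, x_2 + 1, x_3 + 1}.
Label its elements g_1 = x_1 - 2, g_2 = x_2 + 1, g_3 = x_3 + 1.

Reduce p = 5*x_1 + 12*x_2 + 8*x_3 + 10 modulo G:
  leading term x_1: subtract (5)·g_1 from 5*x_1 + 12*x_2 + 8*x_3 + 10 → 12*x_2 + 8*x_3 + 20
  leading term x_2: subtract (12)·g_2 from 12*x_2 + 8*x_3 + 20 → 8*x_3 + 8
  leading term x_3: subtract (8)·g_3 from 8*x_3 + 8 → 0
  normal form = 0.
Since the normal form is 0, p ∈ I.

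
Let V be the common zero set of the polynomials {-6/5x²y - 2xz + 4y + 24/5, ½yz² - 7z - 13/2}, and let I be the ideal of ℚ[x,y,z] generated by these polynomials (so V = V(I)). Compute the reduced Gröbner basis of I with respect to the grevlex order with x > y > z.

f_1 = -6/5x²y - 2xz + 4y + 24/5, LT = x²y.
f_2 = ½yz² - 7z - 13/2, LT = yz².

S(f_1,f_2): lcm = x²yz². S = 5/3xz³ + 14x²z - 10/3yz² + 13x² - 4z².
  reduce S modulo (f_1, f_2):
  remainder 5/3xz³ + 14x²z + 13x² - 4z² - 140/3z - 130/3 ≠ 0; add g_3 = 5/3xz³ + 14x²z + 13x² - 4z² - 140/3z - 130/3 to the basis.

The other S-polynomials (S(f_1,g_3), S(f_2,g_3)) all reduce to 0 modulo the current basis, so we have a Gröbner basis.

G = {xz³ + 42/5x²z + 39/5x² - 12/5z² - 28z - 26, x²y + 5/3xz - 10/3y - 4, yz² - 14z - 13}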